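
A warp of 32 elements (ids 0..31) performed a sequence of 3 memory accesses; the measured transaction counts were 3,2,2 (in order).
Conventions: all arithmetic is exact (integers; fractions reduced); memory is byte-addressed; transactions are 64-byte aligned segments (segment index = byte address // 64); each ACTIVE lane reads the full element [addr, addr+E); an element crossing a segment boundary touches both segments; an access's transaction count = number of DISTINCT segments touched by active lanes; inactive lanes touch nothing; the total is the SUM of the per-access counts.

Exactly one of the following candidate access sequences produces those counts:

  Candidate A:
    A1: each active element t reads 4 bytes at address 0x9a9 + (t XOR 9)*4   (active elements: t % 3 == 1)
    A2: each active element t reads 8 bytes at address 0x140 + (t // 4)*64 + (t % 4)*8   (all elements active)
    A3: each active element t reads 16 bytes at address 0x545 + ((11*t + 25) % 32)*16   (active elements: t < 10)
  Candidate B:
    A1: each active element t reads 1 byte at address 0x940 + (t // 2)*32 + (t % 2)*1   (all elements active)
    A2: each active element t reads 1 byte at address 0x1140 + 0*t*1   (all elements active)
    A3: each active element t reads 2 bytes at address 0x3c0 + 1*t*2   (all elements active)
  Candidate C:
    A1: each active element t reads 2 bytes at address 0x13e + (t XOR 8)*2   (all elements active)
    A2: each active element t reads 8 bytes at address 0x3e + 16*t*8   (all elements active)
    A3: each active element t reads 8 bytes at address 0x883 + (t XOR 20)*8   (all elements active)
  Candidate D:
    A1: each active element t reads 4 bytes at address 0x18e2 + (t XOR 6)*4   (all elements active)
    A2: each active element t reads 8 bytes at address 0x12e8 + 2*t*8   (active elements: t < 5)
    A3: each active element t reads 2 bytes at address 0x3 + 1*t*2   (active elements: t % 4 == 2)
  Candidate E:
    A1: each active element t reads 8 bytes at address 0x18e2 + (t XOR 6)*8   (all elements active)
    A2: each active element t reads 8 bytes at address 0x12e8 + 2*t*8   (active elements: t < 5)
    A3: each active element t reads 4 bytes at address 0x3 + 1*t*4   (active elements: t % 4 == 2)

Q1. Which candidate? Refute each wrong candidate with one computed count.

A: A2 gives 8 transactions, not 2
B: A1 gives 8 transactions, not 3
C: A1 gives 2 transactions, not 3
E: A1 gives 5 transactions, not 3
D: all counts match (3,2,2)

Answer: D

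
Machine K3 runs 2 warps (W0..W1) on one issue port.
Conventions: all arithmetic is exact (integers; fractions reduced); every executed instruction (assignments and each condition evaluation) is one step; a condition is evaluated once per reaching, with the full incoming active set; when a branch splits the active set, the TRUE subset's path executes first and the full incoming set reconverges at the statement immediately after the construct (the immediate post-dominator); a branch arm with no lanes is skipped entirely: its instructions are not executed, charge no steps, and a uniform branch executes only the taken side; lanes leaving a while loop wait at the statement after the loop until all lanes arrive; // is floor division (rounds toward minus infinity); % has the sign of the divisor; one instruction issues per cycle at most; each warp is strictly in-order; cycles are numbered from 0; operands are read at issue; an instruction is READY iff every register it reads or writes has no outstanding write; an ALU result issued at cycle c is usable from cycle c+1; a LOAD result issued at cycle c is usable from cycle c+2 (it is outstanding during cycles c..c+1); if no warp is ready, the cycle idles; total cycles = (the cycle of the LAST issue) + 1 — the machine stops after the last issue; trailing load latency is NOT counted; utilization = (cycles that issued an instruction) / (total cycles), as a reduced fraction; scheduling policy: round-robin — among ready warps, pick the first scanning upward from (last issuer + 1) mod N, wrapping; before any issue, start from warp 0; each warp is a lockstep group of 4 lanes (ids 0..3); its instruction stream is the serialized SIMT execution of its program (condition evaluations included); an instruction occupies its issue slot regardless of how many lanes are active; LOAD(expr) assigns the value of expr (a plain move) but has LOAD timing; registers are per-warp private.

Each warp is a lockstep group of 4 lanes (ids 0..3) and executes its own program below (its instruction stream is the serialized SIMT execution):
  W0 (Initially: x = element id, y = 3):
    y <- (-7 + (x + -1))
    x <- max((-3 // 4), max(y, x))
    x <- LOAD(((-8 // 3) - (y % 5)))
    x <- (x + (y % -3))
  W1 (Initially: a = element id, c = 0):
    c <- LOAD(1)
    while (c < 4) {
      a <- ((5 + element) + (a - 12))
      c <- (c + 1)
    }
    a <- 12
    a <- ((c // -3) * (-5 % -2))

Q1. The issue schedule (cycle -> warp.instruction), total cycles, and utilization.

cycle 0: W0.I0
cycle 1: W1.I0
cycle 2: W0.I1
cycle 3: W1.I1
cycle 4: W0.I2
cycle 5: W1.I2
cycle 6: W0.I3
cycle 7: W1.I3
cycle 8: W1.I4
cycle 9: W1.I5
cycle 10: W1.I6
cycle 11: W1.I7
cycle 12: W1.I8
cycle 13: W1.I9
cycle 14: W1.I10
cycle 15: W1.I11
cycle 16: W1.I12

Answer: 17 cycles, utilization 1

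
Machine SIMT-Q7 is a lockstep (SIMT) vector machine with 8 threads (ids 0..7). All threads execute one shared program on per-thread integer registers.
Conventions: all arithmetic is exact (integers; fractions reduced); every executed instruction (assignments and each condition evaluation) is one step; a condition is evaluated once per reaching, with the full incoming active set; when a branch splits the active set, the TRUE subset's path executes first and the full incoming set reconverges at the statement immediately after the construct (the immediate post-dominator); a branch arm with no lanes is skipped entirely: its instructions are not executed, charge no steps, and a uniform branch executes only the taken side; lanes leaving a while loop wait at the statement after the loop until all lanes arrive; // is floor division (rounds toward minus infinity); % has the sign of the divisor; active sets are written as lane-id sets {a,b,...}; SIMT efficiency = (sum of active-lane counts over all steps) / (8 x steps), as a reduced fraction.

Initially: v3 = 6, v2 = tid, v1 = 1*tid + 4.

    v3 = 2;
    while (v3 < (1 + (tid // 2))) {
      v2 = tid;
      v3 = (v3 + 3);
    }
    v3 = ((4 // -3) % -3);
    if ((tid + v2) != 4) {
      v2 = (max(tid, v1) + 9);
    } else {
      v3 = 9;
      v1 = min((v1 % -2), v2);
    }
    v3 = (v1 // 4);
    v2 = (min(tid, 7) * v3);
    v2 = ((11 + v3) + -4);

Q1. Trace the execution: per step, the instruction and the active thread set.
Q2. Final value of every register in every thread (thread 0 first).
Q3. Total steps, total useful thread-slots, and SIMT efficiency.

step 0: v3 <- 2                      {0,1,2,3,4,5,6,7}
step 1: eval (v3 < (1 + (tid // 2))) {0,1,2,3,4,5,6,7}
step 2: v2 <- tid                    {4,5,6,7}
step 3: v3 <- (v3 + 3)               {4,5,6,7}
step 4: eval (v3 < (1 + (tid // 2))) {4,5,6,7}
step 5: v3 <- ((4 // -3) % -3)       {0,1,2,3,4,5,6,7}
step 6: eval ((tid + v2) != 4)       {0,1,2,3,4,5,6,7}
step 7: v2 <- (max(tid, v1) + 9)     {0,1,3,4,5,6,7}
step 8: v3 <- 9                      {2}
step 9: v1 <- min((v1 % -2), v2)     {2}
step 10: v3 <- (v1 // 4)              {0,1,2,3,4,5,6,7}
step 11: v2 <- (min(tid, 7) * v3)     {0,1,2,3,4,5,6,7}
step 12: v2 <- ((11 + v3) + -4)       {0,1,2,3,4,5,6,7}

Answer: 13 steps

v3: 1,1,0,1,2,2,2,2
v2: 8,8,7,8,9,9,9,9
v1: 4,5,0,7,8,9,10,11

steps = 13; useful = 77; efficiency = 77/104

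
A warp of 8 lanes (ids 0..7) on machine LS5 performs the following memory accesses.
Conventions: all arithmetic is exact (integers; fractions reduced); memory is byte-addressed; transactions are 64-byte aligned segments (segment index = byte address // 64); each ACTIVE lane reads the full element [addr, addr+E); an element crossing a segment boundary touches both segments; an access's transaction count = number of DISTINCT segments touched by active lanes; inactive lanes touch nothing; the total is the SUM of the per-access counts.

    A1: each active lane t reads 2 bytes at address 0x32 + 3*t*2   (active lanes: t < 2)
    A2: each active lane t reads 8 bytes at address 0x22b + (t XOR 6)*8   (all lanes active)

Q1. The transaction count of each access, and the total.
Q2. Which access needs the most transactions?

A1: 1 transaction
A2: 2 transactions

Answer: 1,2; total 3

Answer: A2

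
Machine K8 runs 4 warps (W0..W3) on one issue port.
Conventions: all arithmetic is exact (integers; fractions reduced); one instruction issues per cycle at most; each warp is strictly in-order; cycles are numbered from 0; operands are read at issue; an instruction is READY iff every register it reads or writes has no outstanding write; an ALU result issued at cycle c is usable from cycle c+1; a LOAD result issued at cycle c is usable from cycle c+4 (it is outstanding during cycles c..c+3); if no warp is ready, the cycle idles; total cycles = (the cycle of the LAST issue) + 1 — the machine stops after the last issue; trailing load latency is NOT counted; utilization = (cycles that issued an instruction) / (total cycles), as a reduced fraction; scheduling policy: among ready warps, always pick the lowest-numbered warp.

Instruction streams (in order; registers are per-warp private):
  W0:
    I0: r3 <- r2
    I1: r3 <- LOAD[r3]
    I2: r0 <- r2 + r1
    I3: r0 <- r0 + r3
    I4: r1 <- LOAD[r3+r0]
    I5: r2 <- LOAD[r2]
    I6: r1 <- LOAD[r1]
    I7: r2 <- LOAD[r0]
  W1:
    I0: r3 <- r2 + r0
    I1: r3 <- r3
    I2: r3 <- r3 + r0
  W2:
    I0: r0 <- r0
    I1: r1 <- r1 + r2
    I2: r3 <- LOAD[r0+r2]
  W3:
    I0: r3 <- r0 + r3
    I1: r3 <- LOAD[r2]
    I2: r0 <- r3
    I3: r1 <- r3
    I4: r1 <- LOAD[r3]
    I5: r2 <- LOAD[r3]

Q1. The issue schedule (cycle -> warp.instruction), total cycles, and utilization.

cycle 0: W0.I0
cycle 1: W0.I1
cycle 2: W0.I2
cycle 3: W1.I0
cycle 4: W1.I1
cycle 5: W0.I3
cycle 6: W0.I4
cycle 7: W0.I5
cycle 8: W1.I2
cycle 9: W2.I0
cycle 10: W0.I6
cycle 11: W0.I7
cycle 12: W2.I1
cycle 13: W2.I2
cycle 14: W3.I0
cycle 15: W3.I1
cycle 16: idle
cycle 17: idle
cycle 18: idle
cycle 19: W3.I2
cycle 20: W3.I3
cycle 21: W3.I4
cycle 22: W3.I5

Answer: 23 cycles, utilization 20/23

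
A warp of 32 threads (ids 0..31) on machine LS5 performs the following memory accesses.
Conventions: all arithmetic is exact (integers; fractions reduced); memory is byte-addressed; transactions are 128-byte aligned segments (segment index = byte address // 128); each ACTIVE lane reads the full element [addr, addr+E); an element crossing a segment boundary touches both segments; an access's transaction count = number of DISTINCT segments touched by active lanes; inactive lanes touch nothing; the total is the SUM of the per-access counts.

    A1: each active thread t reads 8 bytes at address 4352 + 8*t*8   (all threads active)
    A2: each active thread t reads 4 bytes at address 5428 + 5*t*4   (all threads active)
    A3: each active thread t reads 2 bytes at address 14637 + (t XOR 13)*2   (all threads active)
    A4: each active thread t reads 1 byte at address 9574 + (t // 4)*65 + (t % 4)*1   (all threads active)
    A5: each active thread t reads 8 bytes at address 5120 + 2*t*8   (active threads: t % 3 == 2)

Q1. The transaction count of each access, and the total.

A1: 16 transactions
A2: 6 transactions
A3: 1 transaction
A4: 5 transactions
A5: 4 transactions

Answer: 16,6,1,5,4; total 32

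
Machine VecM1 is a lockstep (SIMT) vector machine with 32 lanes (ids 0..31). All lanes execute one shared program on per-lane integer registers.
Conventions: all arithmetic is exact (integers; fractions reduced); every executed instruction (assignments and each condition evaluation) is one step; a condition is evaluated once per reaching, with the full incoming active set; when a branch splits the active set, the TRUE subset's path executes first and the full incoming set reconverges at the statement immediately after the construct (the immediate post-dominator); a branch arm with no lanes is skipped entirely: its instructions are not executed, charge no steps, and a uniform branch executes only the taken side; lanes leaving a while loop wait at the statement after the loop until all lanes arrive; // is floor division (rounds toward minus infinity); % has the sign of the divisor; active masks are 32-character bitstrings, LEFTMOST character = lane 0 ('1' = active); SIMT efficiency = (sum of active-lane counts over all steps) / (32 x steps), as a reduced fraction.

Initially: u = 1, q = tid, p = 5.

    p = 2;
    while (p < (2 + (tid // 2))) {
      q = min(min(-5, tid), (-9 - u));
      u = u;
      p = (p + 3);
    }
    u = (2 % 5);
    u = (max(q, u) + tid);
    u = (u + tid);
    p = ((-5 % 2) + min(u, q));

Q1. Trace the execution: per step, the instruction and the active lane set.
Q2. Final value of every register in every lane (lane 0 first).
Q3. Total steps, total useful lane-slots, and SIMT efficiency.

step 0: p <- 2                       11111111111111111111111111111111
step 1: eval (p < (2 + (tid // 2)))  11111111111111111111111111111111
step 2: q <- min(min(-5, tid), (-9 - u)) 00111111111111111111111111111111
step 3: u <- u                       00111111111111111111111111111111
step 4: p <- (p + 3)                 00111111111111111111111111111111
step 5: eval (p < (2 + (tid // 2)))  00111111111111111111111111111111
step 6: q <- min(min(-5, tid), (-9 - u)) 00000000111111111111111111111111
step 7: u <- u                       00000000111111111111111111111111
step 8: p <- (p + 3)                 00000000111111111111111111111111
step 9: eval (p < (2 + (tid // 2)))  00000000111111111111111111111111
step 10: q <- min(min(-5, tid), (-9 - u)) 00000000000000111111111111111111
step 11: u <- u                       00000000000000111111111111111111
step 12: p <- (p + 3)                 00000000000000111111111111111111
step 13: eval (p < (2 + (tid // 2)))  00000000000000111111111111111111
step 14: q <- min(min(-5, tid), (-9 - u)) 00000000000000000000111111111111
step 15: u <- u                       00000000000000000000111111111111
step 16: p <- (p + 3)                 00000000000000000000111111111111
step 17: eval (p < (2 + (tid // 2)))  00000000000000000000111111111111
step 18: q <- min(min(-5, tid), (-9 - u)) 00000000000000000000000000111111
step 19: u <- u                       00000000000000000000000000111111
step 20: p <- (p + 3)                 00000000000000000000000000111111
step 21: eval (p < (2 + (tid // 2)))  00000000000000000000000000111111
step 22: u <- (2 % 5)                 11111111111111111111111111111111
step 23: u <- (max(q, u) + tid)       11111111111111111111111111111111
step 24: u <- (u + tid)               11111111111111111111111111111111
step 25: p <- ((-5 % 2) + min(u, q))  11111111111111111111111111111111

Answer: 26 steps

u: 2,4,6,8,10,12,14,16,18,20,22,24,26,28,30,32,34,36,38,40,42,44,46,48,50,52,54,56,58,60,62,64
q: 0,1,-10,-10,-10,-10,-10,-10,-10,-10,-10,-10,-10,-10,-10,-10,-10,-10,-10,-10,-10,-10,-10,-10,-10,-10,-10,-10,-10,-10,-10,-10
p: 1,2,-9,-9,-9,-9,-9,-9,-9,-9,-9,-9,-9,-9,-9,-9,-9,-9,-9,-9,-9,-9,-9,-9,-9,-9,-9,-9,-9,-9,-9,-9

steps = 26; useful = 552; efficiency = 552/832 = 69/104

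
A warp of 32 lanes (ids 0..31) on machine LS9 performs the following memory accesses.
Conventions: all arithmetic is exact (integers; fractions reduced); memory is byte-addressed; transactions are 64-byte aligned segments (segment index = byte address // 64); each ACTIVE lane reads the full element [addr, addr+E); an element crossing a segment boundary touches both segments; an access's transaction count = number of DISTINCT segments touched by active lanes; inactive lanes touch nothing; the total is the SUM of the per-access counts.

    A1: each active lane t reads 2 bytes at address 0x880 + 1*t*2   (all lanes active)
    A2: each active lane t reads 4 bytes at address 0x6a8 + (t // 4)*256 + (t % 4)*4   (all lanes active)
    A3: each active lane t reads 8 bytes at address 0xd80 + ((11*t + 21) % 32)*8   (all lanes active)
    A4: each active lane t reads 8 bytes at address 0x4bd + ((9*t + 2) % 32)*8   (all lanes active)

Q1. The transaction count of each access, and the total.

A1: 1 transaction
A2: 8 transactions
A3: 4 transactions
A4: 5 transactions

Answer: 1,8,4,5; total 18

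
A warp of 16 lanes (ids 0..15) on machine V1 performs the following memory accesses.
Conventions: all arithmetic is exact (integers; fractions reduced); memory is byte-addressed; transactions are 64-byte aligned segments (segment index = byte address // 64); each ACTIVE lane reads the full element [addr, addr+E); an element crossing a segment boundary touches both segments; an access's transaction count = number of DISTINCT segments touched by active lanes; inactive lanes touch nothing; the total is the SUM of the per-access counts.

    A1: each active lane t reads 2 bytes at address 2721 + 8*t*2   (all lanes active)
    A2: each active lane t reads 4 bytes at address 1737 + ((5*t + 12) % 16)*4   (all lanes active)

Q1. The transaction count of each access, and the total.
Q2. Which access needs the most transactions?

A1: 5 transactions
A2: 2 transactions

Answer: 5,2; total 7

Answer: A1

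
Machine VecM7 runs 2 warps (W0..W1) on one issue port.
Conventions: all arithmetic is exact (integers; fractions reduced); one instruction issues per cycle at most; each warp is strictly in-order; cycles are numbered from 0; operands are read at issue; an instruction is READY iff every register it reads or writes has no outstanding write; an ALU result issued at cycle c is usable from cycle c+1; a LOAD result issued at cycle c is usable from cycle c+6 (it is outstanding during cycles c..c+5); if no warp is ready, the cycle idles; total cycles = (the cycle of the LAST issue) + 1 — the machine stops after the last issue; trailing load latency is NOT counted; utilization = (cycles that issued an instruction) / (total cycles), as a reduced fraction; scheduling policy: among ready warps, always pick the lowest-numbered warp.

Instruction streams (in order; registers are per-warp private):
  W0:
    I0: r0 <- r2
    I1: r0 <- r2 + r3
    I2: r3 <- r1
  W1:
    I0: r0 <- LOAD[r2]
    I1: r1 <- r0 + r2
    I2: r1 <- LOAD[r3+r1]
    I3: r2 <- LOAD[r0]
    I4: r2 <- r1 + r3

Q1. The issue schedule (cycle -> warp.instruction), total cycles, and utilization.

cycle 0: W0.I0
cycle 1: W0.I1
cycle 2: W0.I2
cycle 3: W1.I0
cycle 4: idle
cycle 5: idle
cycle 6: idle
cycle 7: idle
cycle 8: idle
cycle 9: W1.I1
cycle 10: W1.I2
cycle 11: W1.I3
cycle 12: idle
cycle 13: idle
cycle 14: idle
cycle 15: idle
cycle 16: idle
cycle 17: W1.I4

Answer: 18 cycles, utilization 4/9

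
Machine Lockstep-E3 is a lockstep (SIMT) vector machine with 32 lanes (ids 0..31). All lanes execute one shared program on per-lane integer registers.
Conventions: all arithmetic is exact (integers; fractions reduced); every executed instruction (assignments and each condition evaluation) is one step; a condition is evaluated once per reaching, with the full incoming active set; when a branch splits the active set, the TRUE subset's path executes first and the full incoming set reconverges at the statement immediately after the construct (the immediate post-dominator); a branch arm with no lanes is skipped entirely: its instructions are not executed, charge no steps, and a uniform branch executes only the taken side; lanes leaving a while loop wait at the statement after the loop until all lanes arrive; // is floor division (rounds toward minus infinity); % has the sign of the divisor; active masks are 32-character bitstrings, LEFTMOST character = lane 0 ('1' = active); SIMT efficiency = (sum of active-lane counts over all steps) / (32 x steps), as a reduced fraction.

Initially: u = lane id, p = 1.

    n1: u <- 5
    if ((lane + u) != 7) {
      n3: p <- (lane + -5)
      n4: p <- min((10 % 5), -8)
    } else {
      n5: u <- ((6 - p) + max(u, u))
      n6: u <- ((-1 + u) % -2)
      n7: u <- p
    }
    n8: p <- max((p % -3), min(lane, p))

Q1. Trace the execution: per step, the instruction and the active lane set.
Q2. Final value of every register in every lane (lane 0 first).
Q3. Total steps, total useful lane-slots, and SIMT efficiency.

step 0: u <- 5                       11111111111111111111111111111111
step 1: eval ((lane + u) != 7)       11111111111111111111111111111111
step 2: p <- (lane + -5)             11011111111111111111111111111111
step 3: p <- min((10 % 5), -8)       11011111111111111111111111111111
step 4: u <- ((6 - p) + max(u, u))   00100000000000000000000000000000
step 5: u <- ((-1 + u) % -2)         00100000000000000000000000000000
step 6: u <- p                       00100000000000000000000000000000
step 7: p <- max((p % -3), min(lane, p)) 11111111111111111111111111111111

Answer: 8 steps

u: 5,5,1,5,5,5,5,5,5,5,5,5,5,5,5,5,5,5,5,5,5,5,5,5,5,5,5,5,5,5,5,5
p: -2,-2,1,-2,-2,-2,-2,-2,-2,-2,-2,-2,-2,-2,-2,-2,-2,-2,-2,-2,-2,-2,-2,-2,-2,-2,-2,-2,-2,-2,-2,-2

steps = 8; useful = 161; efficiency = 161/256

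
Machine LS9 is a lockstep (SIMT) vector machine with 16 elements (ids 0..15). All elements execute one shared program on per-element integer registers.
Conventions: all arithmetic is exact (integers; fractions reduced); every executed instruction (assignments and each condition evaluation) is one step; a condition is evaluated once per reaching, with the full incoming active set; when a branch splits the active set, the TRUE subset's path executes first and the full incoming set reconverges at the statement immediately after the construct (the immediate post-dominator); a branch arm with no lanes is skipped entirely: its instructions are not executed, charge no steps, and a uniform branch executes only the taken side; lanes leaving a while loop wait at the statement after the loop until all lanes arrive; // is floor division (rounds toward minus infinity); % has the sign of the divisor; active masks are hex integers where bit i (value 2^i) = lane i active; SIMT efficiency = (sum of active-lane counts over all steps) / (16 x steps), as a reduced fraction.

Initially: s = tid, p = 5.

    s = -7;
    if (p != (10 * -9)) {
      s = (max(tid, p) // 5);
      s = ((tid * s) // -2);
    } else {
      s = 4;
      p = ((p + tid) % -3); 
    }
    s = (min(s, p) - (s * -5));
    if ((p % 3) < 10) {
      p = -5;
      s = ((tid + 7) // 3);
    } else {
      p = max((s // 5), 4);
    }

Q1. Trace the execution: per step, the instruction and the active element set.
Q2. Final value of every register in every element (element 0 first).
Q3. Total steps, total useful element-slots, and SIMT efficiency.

step 0: s <- -7                      0xffff
step 1: eval (p != (10 * -9))        0xffff
step 2: s <- (max(tid, p) // 5)      0xffff
step 3: s <- ((tid * s) // -2)       0xffff
step 4: s <- (min(s, p) - (s * -5))  0xffff
step 5: eval ((p % 3) < 10)          0xffff
step 6: p <- -5                      0xffff
step 7: s <- ((tid + 7) // 3)        0xffff

Answer: 8 steps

s: 2,2,3,3,3,4,4,4,5,5,5,6,6,6,7,7
p: -5,-5,-5,-5,-5,-5,-5,-5,-5,-5,-5,-5,-5,-5,-5,-5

steps = 8; useful = 128; efficiency = 128/128 = 1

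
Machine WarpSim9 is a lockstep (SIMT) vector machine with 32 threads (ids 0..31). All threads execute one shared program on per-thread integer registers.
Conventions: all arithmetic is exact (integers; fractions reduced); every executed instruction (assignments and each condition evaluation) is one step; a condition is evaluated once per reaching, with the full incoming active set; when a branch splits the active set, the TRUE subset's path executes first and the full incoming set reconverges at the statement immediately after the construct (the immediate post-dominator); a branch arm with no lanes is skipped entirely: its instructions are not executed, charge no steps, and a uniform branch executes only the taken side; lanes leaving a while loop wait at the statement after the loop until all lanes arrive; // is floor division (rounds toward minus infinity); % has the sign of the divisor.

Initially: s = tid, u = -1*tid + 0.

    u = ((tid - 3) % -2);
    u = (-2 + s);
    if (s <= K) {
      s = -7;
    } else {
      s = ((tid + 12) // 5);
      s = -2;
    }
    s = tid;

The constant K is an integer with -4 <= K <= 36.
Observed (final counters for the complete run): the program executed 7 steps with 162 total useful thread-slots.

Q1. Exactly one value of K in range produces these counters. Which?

Answer: K = 29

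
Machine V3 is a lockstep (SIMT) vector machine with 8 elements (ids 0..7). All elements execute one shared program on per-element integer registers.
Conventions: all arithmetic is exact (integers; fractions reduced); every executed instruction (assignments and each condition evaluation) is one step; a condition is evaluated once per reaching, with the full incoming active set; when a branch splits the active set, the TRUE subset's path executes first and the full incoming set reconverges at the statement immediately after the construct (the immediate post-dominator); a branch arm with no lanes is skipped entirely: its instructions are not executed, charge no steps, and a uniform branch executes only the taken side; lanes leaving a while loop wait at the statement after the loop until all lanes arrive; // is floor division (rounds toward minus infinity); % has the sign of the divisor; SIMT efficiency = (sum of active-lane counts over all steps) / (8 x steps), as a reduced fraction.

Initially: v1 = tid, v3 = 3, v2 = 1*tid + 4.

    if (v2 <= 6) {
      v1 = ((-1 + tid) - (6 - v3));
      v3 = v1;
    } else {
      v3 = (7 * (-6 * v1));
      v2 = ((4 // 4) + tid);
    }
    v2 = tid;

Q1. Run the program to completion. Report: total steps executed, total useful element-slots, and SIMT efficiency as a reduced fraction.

Answer: 6 steps, 32 useful, 2/3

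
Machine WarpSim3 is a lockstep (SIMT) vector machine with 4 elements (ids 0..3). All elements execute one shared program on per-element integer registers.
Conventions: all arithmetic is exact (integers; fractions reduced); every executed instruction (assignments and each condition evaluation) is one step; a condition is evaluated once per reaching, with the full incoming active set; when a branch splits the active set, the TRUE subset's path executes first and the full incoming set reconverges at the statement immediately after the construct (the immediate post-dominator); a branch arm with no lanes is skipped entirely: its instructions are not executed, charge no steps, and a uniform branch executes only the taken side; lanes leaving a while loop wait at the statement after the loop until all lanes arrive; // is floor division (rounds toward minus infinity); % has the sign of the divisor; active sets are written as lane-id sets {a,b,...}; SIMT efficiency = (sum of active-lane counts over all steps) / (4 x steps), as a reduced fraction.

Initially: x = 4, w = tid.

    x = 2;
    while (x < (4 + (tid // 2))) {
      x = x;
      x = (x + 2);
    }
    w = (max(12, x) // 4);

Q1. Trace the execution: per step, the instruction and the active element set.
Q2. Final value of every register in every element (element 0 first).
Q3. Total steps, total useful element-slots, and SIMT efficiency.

step 0: x <- 2                       {0,1,2,3}
step 1: eval (x < (4 + (tid // 2)))  {0,1,2,3}
step 2: x <- x                       {0,1,2,3}
step 3: x <- (x + 2)                 {0,1,2,3}
step 4: eval (x < (4 + (tid // 2)))  {0,1,2,3}
step 5: x <- x                       {2,3}
step 6: x <- (x + 2)                 {2,3}
step 7: eval (x < (4 + (tid // 2)))  {2,3}
step 8: w <- (max(12, x) // 4)       {0,1,2,3}

Answer: 9 steps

x: 4,4,6,6
w: 3,3,3,3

steps = 9; useful = 30; efficiency = 30/36 = 5/6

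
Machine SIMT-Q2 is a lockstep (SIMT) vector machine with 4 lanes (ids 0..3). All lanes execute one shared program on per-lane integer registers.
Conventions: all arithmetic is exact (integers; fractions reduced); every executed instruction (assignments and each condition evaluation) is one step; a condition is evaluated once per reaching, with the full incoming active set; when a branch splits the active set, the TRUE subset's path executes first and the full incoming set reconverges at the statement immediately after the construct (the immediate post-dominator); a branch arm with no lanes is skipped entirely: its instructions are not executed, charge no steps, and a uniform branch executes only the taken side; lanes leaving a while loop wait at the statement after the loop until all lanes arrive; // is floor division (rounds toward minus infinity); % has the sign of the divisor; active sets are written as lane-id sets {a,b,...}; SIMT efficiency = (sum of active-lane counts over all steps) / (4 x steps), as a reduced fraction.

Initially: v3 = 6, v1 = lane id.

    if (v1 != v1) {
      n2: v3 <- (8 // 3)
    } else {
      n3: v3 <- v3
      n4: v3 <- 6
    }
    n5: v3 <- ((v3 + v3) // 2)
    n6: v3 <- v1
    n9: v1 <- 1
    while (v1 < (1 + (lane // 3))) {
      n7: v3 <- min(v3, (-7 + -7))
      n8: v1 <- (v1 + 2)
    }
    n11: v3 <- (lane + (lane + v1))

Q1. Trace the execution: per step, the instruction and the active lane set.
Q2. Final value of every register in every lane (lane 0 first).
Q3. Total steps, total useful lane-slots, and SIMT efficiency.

step 0: eval (v1 != v1)              {0,1,2,3}
step 1: v3 <- v3                     {0,1,2,3}
step 2: v3 <- 6                      {0,1,2,3}
step 3: v3 <- ((v3 + v3) // 2)       {0,1,2,3}
step 4: v3 <- v1                     {0,1,2,3}
step 5: v1 <- 1                      {0,1,2,3}
step 6: eval (v1 < (1 + (lane // 3))) {0,1,2,3}
step 7: v3 <- min(v3, (-7 + -7))     {3}
step 8: v1 <- (v1 + 2)               {3}
step 9: eval (v1 < (1 + (lane // 3))) {3}
step 10: v3 <- (lane + (lane + v1))   {0,1,2,3}

Answer: 11 steps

v3: 1,3,5,9
v1: 1,1,1,3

steps = 11; useful = 35; efficiency = 35/44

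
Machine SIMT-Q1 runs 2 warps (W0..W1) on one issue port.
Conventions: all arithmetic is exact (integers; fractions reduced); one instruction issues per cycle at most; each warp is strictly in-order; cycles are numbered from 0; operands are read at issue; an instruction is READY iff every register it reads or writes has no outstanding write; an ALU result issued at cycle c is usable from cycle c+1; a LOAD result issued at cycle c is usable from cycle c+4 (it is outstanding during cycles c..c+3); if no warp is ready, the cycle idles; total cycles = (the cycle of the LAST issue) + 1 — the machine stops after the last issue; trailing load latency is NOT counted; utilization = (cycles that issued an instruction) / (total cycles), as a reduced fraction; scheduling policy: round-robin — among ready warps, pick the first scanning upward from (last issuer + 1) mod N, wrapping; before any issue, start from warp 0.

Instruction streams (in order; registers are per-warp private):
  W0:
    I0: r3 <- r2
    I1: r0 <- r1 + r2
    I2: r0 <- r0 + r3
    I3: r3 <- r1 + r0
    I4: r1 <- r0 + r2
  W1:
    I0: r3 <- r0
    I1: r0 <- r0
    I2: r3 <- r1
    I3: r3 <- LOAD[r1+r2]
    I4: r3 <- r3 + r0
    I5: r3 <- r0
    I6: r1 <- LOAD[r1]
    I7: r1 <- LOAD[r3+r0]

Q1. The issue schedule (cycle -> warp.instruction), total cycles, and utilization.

cycle 0: W0.I0
cycle 1: W1.I0
cycle 2: W0.I1
cycle 3: W1.I1
cycle 4: W0.I2
cycle 5: W1.I2
cycle 6: W0.I3
cycle 7: W1.I3
cycle 8: W0.I4
cycle 9: idle
cycle 10: idle
cycle 11: W1.I4
cycle 12: W1.I5
cycle 13: W1.I6
cycle 14: idle
cycle 15: idle
cycle 16: idle
cycle 17: W1.I7

Answer: 18 cycles, utilization 13/18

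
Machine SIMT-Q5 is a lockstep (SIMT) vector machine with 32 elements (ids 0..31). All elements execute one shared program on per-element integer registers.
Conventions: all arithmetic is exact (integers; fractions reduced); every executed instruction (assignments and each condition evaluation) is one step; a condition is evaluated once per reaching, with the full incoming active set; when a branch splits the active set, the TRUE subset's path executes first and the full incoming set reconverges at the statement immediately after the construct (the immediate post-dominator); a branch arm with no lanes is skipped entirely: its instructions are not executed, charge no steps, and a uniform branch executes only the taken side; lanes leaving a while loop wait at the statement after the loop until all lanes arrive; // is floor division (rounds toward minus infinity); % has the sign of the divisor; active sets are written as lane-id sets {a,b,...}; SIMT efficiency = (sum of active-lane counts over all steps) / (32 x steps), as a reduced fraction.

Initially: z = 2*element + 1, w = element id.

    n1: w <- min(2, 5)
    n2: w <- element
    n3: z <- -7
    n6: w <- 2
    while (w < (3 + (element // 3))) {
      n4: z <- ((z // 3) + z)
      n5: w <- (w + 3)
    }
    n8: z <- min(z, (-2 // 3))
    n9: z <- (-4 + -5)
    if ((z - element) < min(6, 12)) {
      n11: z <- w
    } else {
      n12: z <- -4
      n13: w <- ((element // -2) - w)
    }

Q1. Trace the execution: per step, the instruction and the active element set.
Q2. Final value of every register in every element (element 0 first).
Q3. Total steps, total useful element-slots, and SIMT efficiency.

step 0: w <- min(2, 5)               {0,1,2,3,4,5,6,7,8,9,10,11,12,13,14,15,16,17,18,19,20,21,22,23,24,25,26,27,28,29,30,31}
step 1: w <- element                 {0,1,2,3,4,5,6,7,8,9,10,11,12,13,14,15,16,17,18,19,20,21,22,23,24,25,26,27,28,29,30,31}
step 2: z <- -7                      {0,1,2,3,4,5,6,7,8,9,10,11,12,13,14,15,16,17,18,19,20,21,22,23,24,25,26,27,28,29,30,31}
step 3: w <- 2                       {0,1,2,3,4,5,6,7,8,9,10,11,12,13,14,15,16,17,18,19,20,21,22,23,24,25,26,27,28,29,30,31}
step 4: eval (w < (3 + (element // 3))) {0,1,2,3,4,5,6,7,8,9,10,11,12,13,14,15,16,17,18,19,20,21,22,23,24,25,26,27,28,29,30,31}
step 5: z <- ((z // 3) + z)          {0,1,2,3,4,5,6,7,8,9,10,11,12,13,14,15,16,17,18,19,20,21,22,23,24,25,26,27,28,29,30,31}
step 6: w <- (w + 3)                 {0,1,2,3,4,5,6,7,8,9,10,11,12,13,14,15,16,17,18,19,20,21,22,23,24,25,26,27,28,29,30,31}
step 7: eval (w < (3 + (element // 3))) {0,1,2,3,4,5,6,7,8,9,10,11,12,13,14,15,16,17,18,19,20,21,22,23,24,25,26,27,28,29,30,31}
step 8: z <- ((z // 3) + z)          {9,10,11,12,13,14,15,16,17,18,19,20,21,22,23,24,25,26,27,28,29,30,31}
step 9: w <- (w + 3)                 {9,10,11,12,13,14,15,16,17,18,19,20,21,22,23,24,25,26,27,28,29,30,31}
step 10: eval (w < (3 + (element // 3))) {9,10,11,12,13,14,15,16,17,18,19,20,21,22,23,24,25,26,27,28,29,30,31}
step 11: z <- ((z // 3) + z)          {18,19,20,21,22,23,24,25,26,27,28,29,30,31}
step 12: w <- (w + 3)                 {18,19,20,21,22,23,24,25,26,27,28,29,30,31}
step 13: eval (w < (3 + (element // 3))) {18,19,20,21,22,23,24,25,26,27,28,29,30,31}
step 14: z <- ((z // 3) + z)          {27,28,29,30,31}
step 15: w <- (w + 3)                 {27,28,29,30,31}
step 16: eval (w < (3 + (element // 3))) {27,28,29,30,31}
step 17: z <- min(z, (-2 // 3))       {0,1,2,3,4,5,6,7,8,9,10,11,12,13,14,15,16,17,18,19,20,21,22,23,24,25,26,27,28,29,30,31}
step 18: z <- (-4 + -5)               {0,1,2,3,4,5,6,7,8,9,10,11,12,13,14,15,16,17,18,19,20,21,22,23,24,25,26,27,28,29,30,31}
step 19: eval ((z - element) < min(6, 12)) {0,1,2,3,4,5,6,7,8,9,10,11,12,13,14,15,16,17,18,19,20,21,22,23,24,25,26,27,28,29,30,31}
step 20: z <- w                       {0,1,2,3,4,5,6,7,8,9,10,11,12,13,14,15,16,17,18,19,20,21,22,23,24,25,26,27,28,29,30,31}

Answer: 21 steps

z: 5,5,5,5,5,5,5,5,5,8,8,8,8,8,8,8,8,8,11,11,11,11,11,11,11,11,11,14,14,14,14,14
w: 5,5,5,5,5,5,5,5,5,8,8,8,8,8,8,8,8,8,11,11,11,11,11,11,11,11,11,14,14,14,14,14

steps = 21; useful = 510; efficiency = 510/672 = 85/112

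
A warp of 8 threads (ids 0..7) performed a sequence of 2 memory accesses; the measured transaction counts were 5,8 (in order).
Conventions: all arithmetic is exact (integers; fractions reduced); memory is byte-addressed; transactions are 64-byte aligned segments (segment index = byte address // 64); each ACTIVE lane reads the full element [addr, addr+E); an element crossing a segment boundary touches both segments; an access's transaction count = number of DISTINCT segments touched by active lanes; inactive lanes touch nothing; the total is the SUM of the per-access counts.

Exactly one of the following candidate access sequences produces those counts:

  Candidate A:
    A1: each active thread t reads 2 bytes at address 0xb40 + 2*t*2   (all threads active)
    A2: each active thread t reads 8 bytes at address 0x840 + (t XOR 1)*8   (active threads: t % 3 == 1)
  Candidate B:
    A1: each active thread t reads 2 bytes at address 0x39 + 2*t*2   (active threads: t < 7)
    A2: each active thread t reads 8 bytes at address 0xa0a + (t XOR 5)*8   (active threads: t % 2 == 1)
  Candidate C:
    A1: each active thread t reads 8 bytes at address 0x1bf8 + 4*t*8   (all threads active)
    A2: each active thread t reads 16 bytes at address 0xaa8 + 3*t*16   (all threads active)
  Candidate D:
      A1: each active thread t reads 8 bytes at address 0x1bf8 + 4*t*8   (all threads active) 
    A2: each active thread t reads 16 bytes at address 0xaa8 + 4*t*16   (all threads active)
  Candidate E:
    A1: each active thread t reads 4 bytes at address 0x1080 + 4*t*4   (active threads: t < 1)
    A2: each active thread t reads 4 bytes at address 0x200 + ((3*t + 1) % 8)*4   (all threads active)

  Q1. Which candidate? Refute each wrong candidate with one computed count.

A: A1 gives 1 transaction, not 5
B: A1 gives 2 transactions, not 5
C: A2 gives 7 transactions, not 8
E: A1 gives 1 transaction, not 5
D: all counts match (5,8)

Answer: D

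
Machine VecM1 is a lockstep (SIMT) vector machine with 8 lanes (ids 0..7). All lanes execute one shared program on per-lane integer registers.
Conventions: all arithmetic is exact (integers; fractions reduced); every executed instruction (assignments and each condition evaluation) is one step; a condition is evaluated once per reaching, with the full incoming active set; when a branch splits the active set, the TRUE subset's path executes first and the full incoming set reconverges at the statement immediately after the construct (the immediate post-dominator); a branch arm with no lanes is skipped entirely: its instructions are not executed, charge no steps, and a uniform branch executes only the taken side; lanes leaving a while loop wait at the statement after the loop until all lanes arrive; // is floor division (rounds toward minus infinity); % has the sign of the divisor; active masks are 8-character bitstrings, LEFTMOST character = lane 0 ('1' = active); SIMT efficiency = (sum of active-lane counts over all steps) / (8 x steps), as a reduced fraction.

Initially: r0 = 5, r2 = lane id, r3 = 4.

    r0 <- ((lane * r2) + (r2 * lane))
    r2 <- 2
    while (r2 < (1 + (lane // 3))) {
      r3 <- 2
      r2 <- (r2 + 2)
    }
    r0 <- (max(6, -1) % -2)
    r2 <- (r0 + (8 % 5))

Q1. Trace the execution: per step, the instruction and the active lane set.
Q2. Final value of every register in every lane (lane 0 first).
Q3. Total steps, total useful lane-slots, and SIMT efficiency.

step 0: r0 <- ((lane * r2) + (r2 * lane)) 11111111
step 1: r2 <- 2                      11111111
step 2: eval (r2 < (1 + (lane // 3))) 11111111
step 3: r3 <- 2                      00000011
step 4: r2 <- (r2 + 2)               00000011
step 5: eval (r2 < (1 + (lane // 3))) 00000011
step 6: r0 <- (max(6, -1) % -2)      11111111
step 7: r2 <- (r0 + (8 % 5))         11111111

Answer: 8 steps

r0: 0,0,0,0,0,0,0,0
r2: 3,3,3,3,3,3,3,3
r3: 4,4,4,4,4,4,2,2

steps = 8; useful = 46; efficiency = 46/64 = 23/32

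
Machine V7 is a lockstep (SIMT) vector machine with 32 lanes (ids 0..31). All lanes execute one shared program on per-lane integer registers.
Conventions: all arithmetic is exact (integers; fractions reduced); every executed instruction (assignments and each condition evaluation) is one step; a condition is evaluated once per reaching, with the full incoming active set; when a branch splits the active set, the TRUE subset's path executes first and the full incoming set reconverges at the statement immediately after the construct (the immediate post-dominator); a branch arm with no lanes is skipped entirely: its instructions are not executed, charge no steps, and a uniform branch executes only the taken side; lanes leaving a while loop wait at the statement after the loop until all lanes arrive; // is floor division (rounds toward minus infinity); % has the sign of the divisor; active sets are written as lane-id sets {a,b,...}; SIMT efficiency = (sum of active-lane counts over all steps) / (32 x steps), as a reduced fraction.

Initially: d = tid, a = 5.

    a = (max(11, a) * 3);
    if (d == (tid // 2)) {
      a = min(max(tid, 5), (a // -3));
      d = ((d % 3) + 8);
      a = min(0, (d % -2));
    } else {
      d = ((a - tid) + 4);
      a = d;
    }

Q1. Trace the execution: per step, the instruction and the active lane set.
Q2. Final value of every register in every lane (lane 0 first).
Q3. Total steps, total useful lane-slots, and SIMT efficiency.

step 0: a <- (max(11, a) * 3)        {0,1,2,3,4,5,6,7,8,9,10,11,12,13,14,15,16,17,18,19,20,21,22,23,24,25,26,27,28,29,30,31}
step 1: eval (d == (tid // 2))       {0,1,2,3,4,5,6,7,8,9,10,11,12,13,14,15,16,17,18,19,20,21,22,23,24,25,26,27,28,29,30,31}
step 2: a <- min(max(tid, 5), (a // -3)) {0}
step 3: d <- ((d % 3) + 8)           {0}
step 4: a <- min(0, (d % -2))        {0}
step 5: d <- ((a - tid) + 4)         {1,2,3,4,5,6,7,8,9,10,11,12,13,14,15,16,17,18,19,20,21,22,23,24,25,26,27,28,29,30,31}
step 6: a <- d                       {1,2,3,4,5,6,7,8,9,10,11,12,13,14,15,16,17,18,19,20,21,22,23,24,25,26,27,28,29,30,31}

Answer: 7 steps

d: 8,36,35,34,33,32,31,30,29,28,27,26,25,24,23,22,21,20,19,18,17,16,15,14,13,12,11,10,9,8,7,6
a: 0,36,35,34,33,32,31,30,29,28,27,26,25,24,23,22,21,20,19,18,17,16,15,14,13,12,11,10,9,8,7,6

steps = 7; useful = 129; efficiency = 129/224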